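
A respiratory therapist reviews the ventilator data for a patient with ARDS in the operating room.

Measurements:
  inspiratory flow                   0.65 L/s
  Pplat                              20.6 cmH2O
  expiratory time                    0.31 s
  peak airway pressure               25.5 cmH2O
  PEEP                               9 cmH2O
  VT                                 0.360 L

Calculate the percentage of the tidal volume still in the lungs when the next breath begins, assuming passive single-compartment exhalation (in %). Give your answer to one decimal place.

26.6

R = (PIP − Pplat)/V̇ = (25.5 − 20.6) / 0.65 = 4.9/0.65 = 7.538 cmH2O·s/L.
C = Vt/(Pplat − PEEP) = 360.0 / (20.6 − 9) = 360.0/11.6 = 31.034 mL/cmH2O.
τ = R × C = 7.538 × 0.03103 L/cmH2O = 0.2339 s.
Fraction remaining at end-expiration = e^(−Te/τ) = e^(−0.31/0.2339) = 0.2657 → 26.57%.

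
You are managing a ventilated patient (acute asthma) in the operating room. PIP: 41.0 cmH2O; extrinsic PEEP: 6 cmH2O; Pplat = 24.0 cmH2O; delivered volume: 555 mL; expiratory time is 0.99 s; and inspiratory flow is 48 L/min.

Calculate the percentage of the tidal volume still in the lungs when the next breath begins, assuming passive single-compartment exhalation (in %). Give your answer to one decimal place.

22.1

Flow: 48 L/min ÷ 60 = 0.8 L/s.
R = (PIP − Pplat)/V̇ = (41.0 − 24.0) / 0.8 = 17.0/0.8 = 21.25 cmH2O·s/L.
C = Vt/(Pplat − PEEP) = 555.0 / (24.0 − 6) = 555.0/18.0 = 30.833 mL/cmH2O.
τ = R × C = 21.25 × 0.03083 L/cmH2O = 0.6551 s.
Fraction remaining at end-expiration = e^(−Te/τ) = e^(−0.99/0.6551) = 0.2206 → 22.06%.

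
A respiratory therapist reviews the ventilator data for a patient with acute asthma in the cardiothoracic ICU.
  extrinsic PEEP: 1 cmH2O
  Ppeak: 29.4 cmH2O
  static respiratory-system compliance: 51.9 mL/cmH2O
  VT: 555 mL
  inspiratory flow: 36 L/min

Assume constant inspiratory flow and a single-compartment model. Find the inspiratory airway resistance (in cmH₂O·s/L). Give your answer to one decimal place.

29.5

Flow: 36 L/min ÷ 60 = 0.6 L/s.
Equation of motion (constant flow): PIP = Vt/C + R·V̇ + PEEP.
R·V̇ = PIP − Vt/C − PEEP = 29.4 − 555/51.9 − 1 = 29.4 − 10.694 − 1 = 17.706 cmH2O.
R = 17.706 / 0.6 = 29.51 cmH2O·s/L.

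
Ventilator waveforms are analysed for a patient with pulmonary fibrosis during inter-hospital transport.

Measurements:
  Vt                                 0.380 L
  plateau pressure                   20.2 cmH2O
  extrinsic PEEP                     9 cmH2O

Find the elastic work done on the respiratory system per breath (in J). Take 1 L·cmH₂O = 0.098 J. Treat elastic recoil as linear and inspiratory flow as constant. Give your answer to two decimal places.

0.21

Elastic work ≈ ½ × (Pplat − PEEP) × Vt = 0.5 × (20.2 − 9) × 0.380 L = 0.5 × 11.2 × 0.380 = 2.128 L·cmH2O.
× 0.098 J/(L·cmH2O) → 0.2085 J.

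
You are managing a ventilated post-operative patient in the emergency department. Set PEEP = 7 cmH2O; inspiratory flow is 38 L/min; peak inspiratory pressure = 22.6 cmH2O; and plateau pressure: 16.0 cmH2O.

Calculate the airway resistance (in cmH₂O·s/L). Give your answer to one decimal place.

Flow: 38 L/min ÷ 60 = 0.6333 L/s.
Raw = (PIP − Pplat) / flow = (22.6 − 16.0) / 0.6333 = 6.6 / 0.6333 = 10.422 cmH2O·s/L.

10.4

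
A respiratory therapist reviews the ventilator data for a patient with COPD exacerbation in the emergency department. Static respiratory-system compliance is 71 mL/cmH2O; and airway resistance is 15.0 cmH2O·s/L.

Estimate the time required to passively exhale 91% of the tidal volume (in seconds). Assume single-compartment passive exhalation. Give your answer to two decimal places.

2.56

τ = R × C = 15.0 × 71 mL/cmH2O = 15.0 × 0.071 L/cmH2O = 1.065 s.
Exhaled fraction f = 1 − e^(−t/τ) → t = −τ·ln(1 − f) = −1.065·ln(0.09) = 2.564 s.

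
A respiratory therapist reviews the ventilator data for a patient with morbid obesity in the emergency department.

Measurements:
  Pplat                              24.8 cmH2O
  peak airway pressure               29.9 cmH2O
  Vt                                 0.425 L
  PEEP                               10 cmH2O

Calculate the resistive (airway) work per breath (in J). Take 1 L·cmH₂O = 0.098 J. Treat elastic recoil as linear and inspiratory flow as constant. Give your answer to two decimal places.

With constant inspiratory flow the resistive pressure is constant at PIP − Pplat = 29.9 − 24.8 = 5.1 cmH2O, so resistive work = 5.1 × 0.425 = 2.168 L·cmH2O.
× 0.098 J/(L·cmH2O) → 0.2125 J.

0.21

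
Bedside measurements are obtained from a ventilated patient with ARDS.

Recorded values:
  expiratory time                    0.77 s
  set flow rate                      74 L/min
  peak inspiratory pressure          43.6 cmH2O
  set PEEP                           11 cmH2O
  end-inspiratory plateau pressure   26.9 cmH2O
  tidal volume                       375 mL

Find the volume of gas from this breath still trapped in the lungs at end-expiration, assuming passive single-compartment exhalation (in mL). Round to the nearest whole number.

34

Flow: 74 L/min ÷ 60 = 1.2333 L/s.
R = (PIP − Pplat)/V̇ = (43.6 − 26.9) / 1.2333 = 16.7/1.2333 = 13.541 cmH2O·s/L.
C = Vt/(Pplat − PEEP) = 375.0 / (26.9 − 11) = 375.0/15.9 = 23.585 mL/cmH2O.
τ = R × C = 13.541 × 0.02359 L/cmH2O = 0.3194 s.
Fraction remaining = e^(−Te/τ) = e^(−0.77/0.3194) = 0.08975.
Trapped volume = 375.0 × 0.08975 = 33.656 mL.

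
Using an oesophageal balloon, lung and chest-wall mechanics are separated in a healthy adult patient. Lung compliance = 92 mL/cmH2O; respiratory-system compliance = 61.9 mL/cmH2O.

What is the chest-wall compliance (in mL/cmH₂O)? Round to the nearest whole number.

189

1/Ccw = 1/Crs − 1/CL.
1/Ccw = 1/61.9 − 1/92 = 0.005286.
Ccw = 189.18 mL/cmH2O.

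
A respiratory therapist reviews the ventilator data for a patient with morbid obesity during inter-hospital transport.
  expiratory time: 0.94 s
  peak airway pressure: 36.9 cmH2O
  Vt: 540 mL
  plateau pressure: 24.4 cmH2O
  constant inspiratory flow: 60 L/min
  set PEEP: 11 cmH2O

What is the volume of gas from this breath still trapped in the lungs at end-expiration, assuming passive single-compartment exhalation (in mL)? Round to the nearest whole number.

Flow: 60 L/min ÷ 60 = 1 L/s.
R = (PIP − Pplat)/V̇ = (36.9 − 24.4) / 1 = 12.5/1 = 12.5 cmH2O·s/L.
C = Vt/(Pplat − PEEP) = 540.0 / (24.4 − 11) = 540.0/13.4 = 40.299 mL/cmH2O.
τ = R × C = 12.5 × 0.0403 L/cmH2O = 0.5038 s.
Fraction remaining = e^(−Te/τ) = e^(−0.94/0.5038) = 0.1548.
Trapped volume = 540.0 × 0.1548 = 83.592 mL.

84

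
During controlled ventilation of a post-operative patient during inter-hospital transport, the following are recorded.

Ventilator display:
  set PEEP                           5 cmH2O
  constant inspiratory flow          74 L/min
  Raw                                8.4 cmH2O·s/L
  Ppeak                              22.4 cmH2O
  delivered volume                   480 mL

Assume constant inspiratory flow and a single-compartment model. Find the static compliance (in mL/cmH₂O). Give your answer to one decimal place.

68.2

Flow: 74 L/min ÷ 60 = 1.2333 L/s.
Equation of motion (constant flow): PIP = Vt/C + R·V̇ + PEEP.
Vt/C = PIP − R·V̇ − PEEP = 22.4 − 8.4×1.2333 − 5 = 22.4 − 10.36 − 5 = 7.04 cmH2O.
C = Vt / 7.04 = 480 / 7.04 = 68.182 mL/cmH2O.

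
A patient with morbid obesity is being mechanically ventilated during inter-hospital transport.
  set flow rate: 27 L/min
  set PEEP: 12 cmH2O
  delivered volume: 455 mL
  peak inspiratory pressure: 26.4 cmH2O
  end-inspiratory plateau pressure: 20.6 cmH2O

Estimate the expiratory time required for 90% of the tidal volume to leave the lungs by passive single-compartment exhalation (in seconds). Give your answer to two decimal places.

1.57

Flow: 27 L/min ÷ 60 = 0.45 L/s.
R = (PIP − Pplat)/V̇ = (26.4 − 20.6) / 0.45 = 5.8/0.45 = 12.889 cmH2O·s/L.
C = Vt/(Pplat − PEEP) = 455.0 / (20.6 − 12) = 455.0/8.6 = 52.907 mL/cmH2O.
τ = R × C = 12.889 × 0.05291 L/cmH2O = 0.682 s.
t = −τ·ln(1 − 0.90) = −0.682·ln(0.1) = 1.57 s.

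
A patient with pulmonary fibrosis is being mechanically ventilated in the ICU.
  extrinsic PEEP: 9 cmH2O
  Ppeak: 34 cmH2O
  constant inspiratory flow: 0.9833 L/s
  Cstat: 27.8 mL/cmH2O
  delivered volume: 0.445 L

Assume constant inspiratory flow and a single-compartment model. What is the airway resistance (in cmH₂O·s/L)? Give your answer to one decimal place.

Equation of motion (constant flow): PIP = Vt/C + R·V̇ + PEEP.
R·V̇ = PIP − Vt/C − PEEP = 34 − 445/27.8 − 9 = 34 − 16.007 − 9 = 8.993 cmH2O.
R = 8.993 / 0.9833 = 9.146 cmH2O·s/L.

9.1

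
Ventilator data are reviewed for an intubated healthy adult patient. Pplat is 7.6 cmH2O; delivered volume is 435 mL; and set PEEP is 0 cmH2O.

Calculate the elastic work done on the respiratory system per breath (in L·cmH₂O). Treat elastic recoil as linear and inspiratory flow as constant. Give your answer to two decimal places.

Elastic work ≈ ½ × (Pplat − PEEP) × Vt = 0.5 × (7.6 − 0) × 0.435 L = 0.5 × 7.6 × 0.435 = 1.653 L·cmH2O.

1.65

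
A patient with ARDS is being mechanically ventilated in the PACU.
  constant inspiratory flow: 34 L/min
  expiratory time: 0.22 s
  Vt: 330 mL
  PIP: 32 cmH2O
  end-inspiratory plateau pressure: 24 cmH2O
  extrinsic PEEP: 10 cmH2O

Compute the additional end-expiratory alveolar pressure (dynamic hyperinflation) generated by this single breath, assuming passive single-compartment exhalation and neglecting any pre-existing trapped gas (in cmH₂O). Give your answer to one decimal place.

7.2

Flow: 34 L/min ÷ 60 = 0.5667 L/s.
R = (PIP − Pplat)/V̇ = (32 − 24) / 0.5667 = 8.0/0.5667 = 14.117 cmH2O·s/L.
C = Vt/(Pplat − PEEP) = 330.0 / (24 − 10) = 330.0/14.0 = 23.571 mL/cmH2O.
τ = R × C = 14.117 × 0.02357 L/cmH2O = 0.3327 s.
Fraction remaining = e^(−Te/τ) = e^(−0.22/0.3327) = 0.5162; trapped volume = 330.0 × 0.5162 = 170.35 mL.
Additional alveolar pressure from trapping ≈ V_trapped / C = 170.35 / 23.571 = 7.227 cmH2O.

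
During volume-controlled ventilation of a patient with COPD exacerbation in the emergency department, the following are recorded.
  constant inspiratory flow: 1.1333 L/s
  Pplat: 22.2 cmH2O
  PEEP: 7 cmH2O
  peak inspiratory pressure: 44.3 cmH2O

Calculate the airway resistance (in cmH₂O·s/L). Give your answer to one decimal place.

19.5

Raw = (PIP − Pplat) / flow = (44.3 − 22.2) / 1.1333 = 22.1 / 1.1333 = 19.501 cmH2O·s/L.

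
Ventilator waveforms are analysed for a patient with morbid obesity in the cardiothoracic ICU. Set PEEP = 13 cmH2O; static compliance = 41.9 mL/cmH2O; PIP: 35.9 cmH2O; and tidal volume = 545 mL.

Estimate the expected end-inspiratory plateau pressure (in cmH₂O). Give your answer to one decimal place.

26.0

Pplat = PEEP + Vt / Cstat = 13 + 545 / 41.9 = 13 + 13.007 = 26.007 cmH2O.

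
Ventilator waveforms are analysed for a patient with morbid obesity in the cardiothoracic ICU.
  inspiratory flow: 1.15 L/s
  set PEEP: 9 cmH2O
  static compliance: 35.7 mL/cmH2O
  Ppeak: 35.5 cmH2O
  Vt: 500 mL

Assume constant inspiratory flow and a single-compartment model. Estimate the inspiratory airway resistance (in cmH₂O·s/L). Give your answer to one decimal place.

Equation of motion (constant flow): PIP = Vt/C + R·V̇ + PEEP.
R·V̇ = PIP − Vt/C − PEEP = 35.5 − 500/35.7 − 9 = 35.5 − 14.006 − 9 = 12.494 cmH2O.
R = 12.494 / 1.15 = 10.864 cmH2O·s/L.

10.9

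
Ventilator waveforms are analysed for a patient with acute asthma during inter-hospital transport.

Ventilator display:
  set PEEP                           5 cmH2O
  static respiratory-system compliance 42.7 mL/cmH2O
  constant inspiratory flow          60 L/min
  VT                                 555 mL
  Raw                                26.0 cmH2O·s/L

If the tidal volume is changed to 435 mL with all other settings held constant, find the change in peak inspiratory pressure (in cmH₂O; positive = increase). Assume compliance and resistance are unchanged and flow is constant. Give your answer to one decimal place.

-2.8

PIP = Vt/C + R·V̇ + PEEP (constant-flow equation of motion).
Only the elastic term changes: ΔPIP = ΔVt / C = (435 − 555) / 42.7 = -2.81 cmH2O.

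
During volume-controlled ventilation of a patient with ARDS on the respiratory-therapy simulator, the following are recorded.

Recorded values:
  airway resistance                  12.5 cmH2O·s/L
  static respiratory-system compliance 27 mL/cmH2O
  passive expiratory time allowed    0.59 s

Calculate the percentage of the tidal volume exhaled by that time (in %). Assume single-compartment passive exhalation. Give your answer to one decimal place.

82.6

τ = R × C = 12.5 × 27 mL/cmH2O = 12.5 × 0.027 L/cmH2O = 0.3375 s.
Passive exhalation: V(t)/V₀ = e^(−t/τ) = e^(−0.59/0.3375) = 0.1741.
Fraction exhaled = 1 − 0.1741 = 0.8259 → 82.59%.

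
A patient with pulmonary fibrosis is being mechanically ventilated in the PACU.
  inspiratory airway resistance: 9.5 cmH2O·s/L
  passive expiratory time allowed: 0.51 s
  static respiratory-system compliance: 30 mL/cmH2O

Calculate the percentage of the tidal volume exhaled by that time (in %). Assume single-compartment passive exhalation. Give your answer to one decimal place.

83.3

τ = R × C = 9.5 × 30 mL/cmH2O = 9.5 × 0.030 L/cmH2O = 0.285 s.
Passive exhalation: V(t)/V₀ = e^(−t/τ) = e^(−0.51/0.285) = 0.167.
Fraction exhaled = 1 − 0.167 = 0.833 → 83.3%.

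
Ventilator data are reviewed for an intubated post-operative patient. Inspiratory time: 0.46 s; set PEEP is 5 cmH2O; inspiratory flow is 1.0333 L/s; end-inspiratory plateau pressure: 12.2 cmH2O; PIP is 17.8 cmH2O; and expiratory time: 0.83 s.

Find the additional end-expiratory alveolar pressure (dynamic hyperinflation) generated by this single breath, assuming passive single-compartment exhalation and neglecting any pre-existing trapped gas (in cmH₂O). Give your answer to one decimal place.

0.7

Vt = flow × Ti = 1.0333 L/s × 0.46 s × 1000 mL/L = 475.32 mL.
R = (PIP − Pplat)/V̇ = (17.8 − 12.2) / 1.0333 = 5.6/1.0333 = 5.42 cmH2O·s/L.
C = Vt/(Pplat − PEEP) = 475.32 / (12.2 − 5) = 475.32/7.2 = 66.017 mL/cmH2O.
τ = R × C = 5.42 × 0.06602 L/cmH2O = 0.3578 s.
Fraction remaining = e^(−Te/τ) = e^(−0.83/0.3578) = 0.0983; trapped volume = 475.32 × 0.0983 = 46.724 mL.
Additional alveolar pressure from trapping ≈ V_trapped / C = 46.724 / 66.017 = 0.7078 cmH2O.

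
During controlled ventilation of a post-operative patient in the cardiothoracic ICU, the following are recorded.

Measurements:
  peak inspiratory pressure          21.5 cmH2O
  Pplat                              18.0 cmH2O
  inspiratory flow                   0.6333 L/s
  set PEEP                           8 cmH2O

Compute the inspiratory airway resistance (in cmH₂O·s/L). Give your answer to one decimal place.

Raw = (PIP − Pplat) / flow = (21.5 − 18.0) / 0.6333 = 3.5 / 0.6333 = 5.527 cmH2O·s/L.

5.5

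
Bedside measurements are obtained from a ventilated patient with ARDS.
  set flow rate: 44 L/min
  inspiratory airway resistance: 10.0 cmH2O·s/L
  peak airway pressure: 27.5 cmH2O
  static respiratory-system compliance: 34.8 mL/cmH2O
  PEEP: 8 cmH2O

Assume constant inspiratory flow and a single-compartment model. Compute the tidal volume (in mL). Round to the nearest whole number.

Flow: 44 L/min ÷ 60 = 0.7333 L/s.
Equation of motion (constant flow): PIP = Vt/C + R·V̇ + PEEP.
Vt/C = PIP − R·V̇ − PEEP = 27.5 − 7.333 − 8 = 12.167 cmH2O.
Vt = C × 12.167 = 34.8 × 12.167 = 423.41 mL.

423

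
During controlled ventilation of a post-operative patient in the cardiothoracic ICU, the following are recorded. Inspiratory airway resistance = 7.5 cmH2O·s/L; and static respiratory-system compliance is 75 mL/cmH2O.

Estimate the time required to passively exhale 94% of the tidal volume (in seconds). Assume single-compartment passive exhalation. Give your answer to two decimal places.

1.58

τ = R × C = 7.5 × 75 mL/cmH2O = 7.5 × 0.075 L/cmH2O = 0.5625 s.
Exhaled fraction f = 1 − e^(−t/τ) → t = −τ·ln(1 − f) = −0.5625·ln(0.06) = 1.583 s.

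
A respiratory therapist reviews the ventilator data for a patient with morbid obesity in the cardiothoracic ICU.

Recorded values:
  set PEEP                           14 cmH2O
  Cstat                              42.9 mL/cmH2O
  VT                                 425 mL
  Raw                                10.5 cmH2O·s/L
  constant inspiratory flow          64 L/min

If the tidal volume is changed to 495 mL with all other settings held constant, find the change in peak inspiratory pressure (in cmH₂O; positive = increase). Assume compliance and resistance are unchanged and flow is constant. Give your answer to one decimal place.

1.6

PIP = Vt/C + R·V̇ + PEEP (constant-flow equation of motion).
Only the elastic term changes: ΔPIP = ΔVt / C = (495 − 425) / 42.9 = 1.632 cmH2O.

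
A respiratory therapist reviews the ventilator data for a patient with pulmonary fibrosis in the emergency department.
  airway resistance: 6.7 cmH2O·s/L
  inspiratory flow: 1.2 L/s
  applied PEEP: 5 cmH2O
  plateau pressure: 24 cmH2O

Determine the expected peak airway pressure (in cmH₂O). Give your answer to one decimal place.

32.0

PIP = Pplat + Raw × flow = 24 + 6.7 × 1.2 = 24 + 8.04 = 32.04 cmH2O.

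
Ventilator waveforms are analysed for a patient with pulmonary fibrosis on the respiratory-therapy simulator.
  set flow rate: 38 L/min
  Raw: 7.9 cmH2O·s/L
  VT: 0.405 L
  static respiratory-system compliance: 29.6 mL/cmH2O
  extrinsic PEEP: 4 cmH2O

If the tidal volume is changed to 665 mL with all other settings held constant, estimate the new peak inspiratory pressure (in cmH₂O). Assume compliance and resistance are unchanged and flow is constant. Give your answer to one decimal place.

Flow: 38 L/min ÷ 60 = 0.6333 L/s.
PIP = Vt/C + R·V̇ + PEEP (constant-flow equation of motion).
Only the elastic term changes: ΔPIP = ΔVt / C = (665 − 405) / 29.6 = 8.784 cmH2O.
Original PIP = 405/29.6 + 7.9×0.6333 + 4 = 22.686 cmH2O; new PIP = 22.686 + (8.784) = 31.47 cmH2O.

31.5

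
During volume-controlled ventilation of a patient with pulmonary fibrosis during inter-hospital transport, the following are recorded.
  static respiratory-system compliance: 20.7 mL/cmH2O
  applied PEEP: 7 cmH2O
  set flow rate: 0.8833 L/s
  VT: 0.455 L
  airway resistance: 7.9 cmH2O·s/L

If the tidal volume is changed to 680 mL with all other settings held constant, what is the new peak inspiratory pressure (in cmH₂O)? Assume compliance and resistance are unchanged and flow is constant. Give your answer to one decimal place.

46.8

PIP = Vt/C + R·V̇ + PEEP (constant-flow equation of motion).
Only the elastic term changes: ΔPIP = ΔVt / C = (680 − 455) / 20.7 = 10.87 cmH2O.
Original PIP = 455/20.7 + 7.9×0.8833 + 7 = 35.959 cmH2O; new PIP = 35.959 + (10.87) = 46.829 cmH2O.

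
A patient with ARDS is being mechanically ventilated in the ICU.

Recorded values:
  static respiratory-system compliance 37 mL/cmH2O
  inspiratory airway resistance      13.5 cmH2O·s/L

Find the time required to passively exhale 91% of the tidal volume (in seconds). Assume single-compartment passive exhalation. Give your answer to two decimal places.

τ = R × C = 13.5 × 37 mL/cmH2O = 13.5 × 0.037 L/cmH2O = 0.4995 s.
Exhaled fraction f = 1 − e^(−t/τ) → t = −τ·ln(1 − f) = −0.4995·ln(0.09) = 1.203 s.

1.20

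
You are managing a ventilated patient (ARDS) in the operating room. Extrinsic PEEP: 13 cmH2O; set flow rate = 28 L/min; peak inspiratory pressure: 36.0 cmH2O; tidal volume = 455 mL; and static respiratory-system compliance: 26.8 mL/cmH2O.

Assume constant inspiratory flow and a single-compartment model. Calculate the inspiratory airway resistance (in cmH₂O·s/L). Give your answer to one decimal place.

12.9

Flow: 28 L/min ÷ 60 = 0.4667 L/s.
Equation of motion (constant flow): PIP = Vt/C + R·V̇ + PEEP.
R·V̇ = PIP − Vt/C − PEEP = 36.0 − 455/26.8 − 13 = 36.0 − 16.978 − 13 = 6.022 cmH2O.
R = 6.022 / 0.4667 = 12.903 cmH2O·s/L.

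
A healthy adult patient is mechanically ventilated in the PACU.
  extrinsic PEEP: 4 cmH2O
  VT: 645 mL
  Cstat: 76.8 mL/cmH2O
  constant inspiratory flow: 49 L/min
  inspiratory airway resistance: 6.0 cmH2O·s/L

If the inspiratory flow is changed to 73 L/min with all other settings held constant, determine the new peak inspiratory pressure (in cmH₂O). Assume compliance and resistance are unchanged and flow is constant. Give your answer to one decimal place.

19.7

Flow: 49 L/min ÷ 60 = 0.8167 L/s.
New flow: 73 L/min ÷ 60 = 1.2167 L/s.
PIP = Vt/C + R·V̇ + PEEP (constant-flow equation of motion).
Only the resistive term changes: ΔPIP = R × ΔV̇ = 6.0 × (1.2167 − 0.8167) = 6.0 × 0.4 = 2.4 cmH2O.
Original PIP = 645/76.8 + 6.0×0.8167 + 4 = 17.299 cmH2O; new PIP = 17.299 + (2.4) = 19.699 cmH2O.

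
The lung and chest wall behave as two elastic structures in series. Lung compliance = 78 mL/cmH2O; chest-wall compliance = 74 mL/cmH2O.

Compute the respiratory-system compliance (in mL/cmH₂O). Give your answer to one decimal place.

Lung and chest wall are elastances in series: 1/Crs = 1/CL + 1/Ccw.
1/Crs = 1/78 + 1/74 = 0.02633.
Crs = 37.979 mL/cmH2O.

38.0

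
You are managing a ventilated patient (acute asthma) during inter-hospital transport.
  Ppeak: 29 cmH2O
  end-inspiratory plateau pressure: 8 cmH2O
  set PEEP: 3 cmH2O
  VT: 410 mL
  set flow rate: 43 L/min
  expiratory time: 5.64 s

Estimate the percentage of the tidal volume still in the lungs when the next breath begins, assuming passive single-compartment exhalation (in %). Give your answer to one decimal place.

Flow: 43 L/min ÷ 60 = 0.7167 L/s.
R = (PIP − Pplat)/V̇ = (29 − 8) / 0.7167 = 21.0/0.7167 = 29.301 cmH2O·s/L.
C = Vt/(Pplat − PEEP) = 410.0 / (8 − 3) = 410.0/5.0 = 82.0 mL/cmH2O.
τ = R × C = 29.301 × 0.082 L/cmH2O = 2.403 s.
Fraction remaining at end-expiration = e^(−Te/τ) = e^(−5.64/2.403) = 0.09565 → 9.565%.

9.6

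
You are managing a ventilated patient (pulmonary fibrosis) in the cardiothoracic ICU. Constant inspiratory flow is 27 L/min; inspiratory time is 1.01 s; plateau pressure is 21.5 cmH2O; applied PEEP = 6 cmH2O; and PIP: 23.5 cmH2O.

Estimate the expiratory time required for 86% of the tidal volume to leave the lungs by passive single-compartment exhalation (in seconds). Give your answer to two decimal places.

0.26

Flow: 27 L/min ÷ 60 = 0.45 L/s.
Vt = flow × Ti = 0.45 L/s × 1.01 s × 1000 mL/L = 454.5 mL.
R = (PIP − Pplat)/V̇ = (23.5 − 21.5) / 0.45 = 2.0/0.45 = 4.444 cmH2O·s/L.
C = Vt/(Pplat − PEEP) = 454.5 / (21.5 − 6) = 454.5/15.5 = 29.323 mL/cmH2O.
τ = R × C = 4.444 × 0.02932 L/cmH2O = 0.1303 s.
t = −τ·ln(1 − 0.86) = −0.1303·ln(0.14) = 0.2562 s.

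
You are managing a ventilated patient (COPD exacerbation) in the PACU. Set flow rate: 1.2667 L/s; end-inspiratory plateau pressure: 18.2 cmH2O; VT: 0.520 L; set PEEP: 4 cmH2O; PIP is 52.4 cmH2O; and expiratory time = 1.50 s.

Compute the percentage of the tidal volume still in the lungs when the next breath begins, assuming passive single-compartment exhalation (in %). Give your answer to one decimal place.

R = (PIP − Pplat)/V̇ = (52.4 − 18.2) / 1.2667 = 34.2/1.2667 = 26.999 cmH2O·s/L.
C = Vt/(Pplat − PEEP) = 520.0 / (18.2 − 4) = 520.0/14.2 = 36.62 mL/cmH2O.
τ = R × C = 26.999 × 0.03662 L/cmH2O = 0.9887 s.
Fraction remaining at end-expiration = e^(−Te/τ) = e^(−1.50/0.9887) = 0.2193 → 21.93%.

21.9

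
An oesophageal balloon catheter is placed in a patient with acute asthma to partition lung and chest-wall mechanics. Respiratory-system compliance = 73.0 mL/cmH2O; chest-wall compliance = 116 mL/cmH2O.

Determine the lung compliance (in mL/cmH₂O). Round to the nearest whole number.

197

1/CL = 1/Crs − 1/Ccw.
1/CL = 1/73.0 − 1/116 = 0.005078.
CL = 196.93 mL/cmH2O.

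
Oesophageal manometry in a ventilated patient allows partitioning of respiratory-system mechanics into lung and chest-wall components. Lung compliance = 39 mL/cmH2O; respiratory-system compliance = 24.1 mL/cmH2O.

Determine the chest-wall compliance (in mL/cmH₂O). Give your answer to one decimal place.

63.1

1/Ccw = 1/Crs − 1/CL.
1/Ccw = 1/24.1 − 1/39 = 0.01585.
Ccw = 63.091 mL/cmH2O.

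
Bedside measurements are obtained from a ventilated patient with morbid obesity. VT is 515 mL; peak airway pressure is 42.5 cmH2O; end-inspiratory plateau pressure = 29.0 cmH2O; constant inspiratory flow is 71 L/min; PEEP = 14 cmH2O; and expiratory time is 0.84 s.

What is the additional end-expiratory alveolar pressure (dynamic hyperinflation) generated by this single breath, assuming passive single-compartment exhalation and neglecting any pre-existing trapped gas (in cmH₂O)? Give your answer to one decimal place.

1.8

Flow: 71 L/min ÷ 60 = 1.1833 L/s.
R = (PIP − Pplat)/V̇ = (42.5 − 29.0) / 1.1833 = 13.5/1.1833 = 11.409 cmH2O·s/L.
C = Vt/(Pplat − PEEP) = 515.0 / (29.0 − 14) = 515.0/15.0 = 34.333 mL/cmH2O.
τ = R × C = 11.409 × 0.03433 L/cmH2O = 0.3917 s.
Fraction remaining = e^(−Te/τ) = e^(−0.84/0.3917) = 0.1171; trapped volume = 515.0 × 0.1171 = 60.307 mL.
Additional alveolar pressure from trapping ≈ V_trapped / C = 60.307 / 34.333 = 1.757 cmH2O.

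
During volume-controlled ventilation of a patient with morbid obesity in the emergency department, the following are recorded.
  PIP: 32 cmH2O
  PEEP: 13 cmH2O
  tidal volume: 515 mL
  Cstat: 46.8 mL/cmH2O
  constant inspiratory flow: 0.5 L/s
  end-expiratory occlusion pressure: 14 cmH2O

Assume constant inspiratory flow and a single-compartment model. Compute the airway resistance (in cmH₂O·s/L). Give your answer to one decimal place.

Total PEEP = 14 cmH2O (set 13 + intrinsic 1); this is the baseline alveolar pressure.
Equation of motion (constant flow): PIP = Vt/C + R·V̇ + PEEP.
R·V̇ = PIP − Vt/C − PEEP = 32 − 515/46.8 − 14 = 32 − 11.004 − 14 = 6.996 cmH2O.
R = 6.996 / 0.5 = 13.992 cmH2O·s/L.

14.0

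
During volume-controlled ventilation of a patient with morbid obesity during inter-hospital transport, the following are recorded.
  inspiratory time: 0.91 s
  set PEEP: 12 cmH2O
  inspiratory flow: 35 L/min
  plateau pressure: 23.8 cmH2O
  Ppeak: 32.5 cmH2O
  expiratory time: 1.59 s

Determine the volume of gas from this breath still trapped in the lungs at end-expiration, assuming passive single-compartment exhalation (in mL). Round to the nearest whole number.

Flow: 35 L/min ÷ 60 = 0.5833 L/s.
Vt = flow × Ti = 0.5833 L/s × 0.91 s × 1000 mL/L = 530.8 mL.
R = (PIP − Pplat)/V̇ = (32.5 − 23.8) / 0.5833 = 8.7/0.5833 = 14.915 cmH2O·s/L.
C = Vt/(Pplat − PEEP) = 530.8 / (23.8 − 12) = 530.8/11.8 = 44.983 mL/cmH2O.
τ = R × C = 14.915 × 0.04498 L/cmH2O = 0.6709 s.
Fraction remaining = e^(−Te/τ) = e^(−1.59/0.6709) = 0.09349.
Trapped volume = 530.8 × 0.09349 = 49.624 mL.

50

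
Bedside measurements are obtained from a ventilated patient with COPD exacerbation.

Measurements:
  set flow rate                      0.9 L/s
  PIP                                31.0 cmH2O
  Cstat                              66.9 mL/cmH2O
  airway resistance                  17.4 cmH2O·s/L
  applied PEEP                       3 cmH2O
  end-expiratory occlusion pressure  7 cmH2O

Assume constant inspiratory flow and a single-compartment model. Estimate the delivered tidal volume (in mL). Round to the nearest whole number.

Total PEEP = 7 cmH2O (set 3 + intrinsic 4); this is the baseline alveolar pressure.
Equation of motion (constant flow): PIP = Vt/C + R·V̇ + PEEP.
Vt/C = PIP − R·V̇ − PEEP = 31.0 − 15.66 − 7 = 8.34 cmH2O.
Vt = C × 8.34 = 66.9 × 8.34 = 557.95 mL.

558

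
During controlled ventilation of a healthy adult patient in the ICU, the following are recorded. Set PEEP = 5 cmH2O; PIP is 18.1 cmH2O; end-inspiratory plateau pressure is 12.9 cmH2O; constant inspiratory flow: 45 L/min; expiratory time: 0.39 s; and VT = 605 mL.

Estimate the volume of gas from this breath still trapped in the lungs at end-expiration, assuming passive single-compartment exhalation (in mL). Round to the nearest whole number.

Flow: 45 L/min ÷ 60 = 0.75 L/s.
R = (PIP − Pplat)/V̇ = (18.1 − 12.9) / 0.75 = 5.2/0.75 = 6.933 cmH2O·s/L.
C = Vt/(Pplat − PEEP) = 605.0 / (12.9 − 5) = 605.0/7.9 = 76.582 mL/cmH2O.
τ = R × C = 6.933 × 0.07658 L/cmH2O = 0.5309 s.
Fraction remaining = e^(−Te/τ) = e^(−0.39/0.5309) = 0.4797.
Trapped volume = 605.0 × 0.4797 = 290.22 mL.

290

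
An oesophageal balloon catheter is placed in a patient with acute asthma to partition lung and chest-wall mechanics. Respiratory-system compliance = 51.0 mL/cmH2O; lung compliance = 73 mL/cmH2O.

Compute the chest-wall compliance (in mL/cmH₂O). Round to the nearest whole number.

169

1/Ccw = 1/Crs − 1/CL.
1/Ccw = 1/51.0 − 1/73 = 0.005909.
Ccw = 169.23 mL/cmH2O.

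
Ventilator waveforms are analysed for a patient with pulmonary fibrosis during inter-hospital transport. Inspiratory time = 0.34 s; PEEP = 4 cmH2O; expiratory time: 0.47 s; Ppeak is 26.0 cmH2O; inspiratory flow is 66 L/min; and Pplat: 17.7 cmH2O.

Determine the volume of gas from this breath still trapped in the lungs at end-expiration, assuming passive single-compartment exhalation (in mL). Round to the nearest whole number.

38

Flow: 66 L/min ÷ 60 = 1.1 L/s.
Vt = flow × Ti = 1.1 L/s × 0.34 s × 1000 mL/L = 374.0 mL.
R = (PIP − Pplat)/V̇ = (26.0 − 17.7) / 1.1 = 8.3/1.1 = 7.545 cmH2O·s/L.
C = Vt/(Pplat − PEEP) = 374.0 / (17.7 − 4) = 374.0/13.7 = 27.299 mL/cmH2O.
τ = R × C = 7.545 × 0.0273 L/cmH2O = 0.206 s.
Fraction remaining = e^(−Te/τ) = e^(−0.47/0.206) = 0.1021.
Trapped volume = 374.0 × 0.1021 = 38.185 mL.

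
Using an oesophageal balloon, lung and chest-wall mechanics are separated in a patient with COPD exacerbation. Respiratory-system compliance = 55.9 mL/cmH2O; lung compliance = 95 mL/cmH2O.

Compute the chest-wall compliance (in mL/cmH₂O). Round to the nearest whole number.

136

1/Ccw = 1/Crs − 1/CL.
1/Ccw = 1/55.9 − 1/95 = 0.007363.
Ccw = 135.81 mL/cmH2O.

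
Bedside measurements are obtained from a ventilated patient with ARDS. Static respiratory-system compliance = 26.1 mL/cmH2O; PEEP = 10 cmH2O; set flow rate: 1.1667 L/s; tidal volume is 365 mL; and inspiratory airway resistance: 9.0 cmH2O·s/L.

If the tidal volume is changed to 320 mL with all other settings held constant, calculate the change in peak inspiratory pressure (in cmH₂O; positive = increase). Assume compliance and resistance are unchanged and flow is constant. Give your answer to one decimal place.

-1.7

PIP = Vt/C + R·V̇ + PEEP (constant-flow equation of motion).
Only the elastic term changes: ΔPIP = ΔVt / C = (320 − 365) / 26.1 = -1.724 cmH2O.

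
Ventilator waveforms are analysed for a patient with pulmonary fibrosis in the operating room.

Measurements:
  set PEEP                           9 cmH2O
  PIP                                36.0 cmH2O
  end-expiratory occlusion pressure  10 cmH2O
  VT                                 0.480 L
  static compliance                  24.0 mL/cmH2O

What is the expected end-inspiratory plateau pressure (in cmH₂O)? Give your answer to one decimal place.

End-expiratory occlusion gives total PEEP = 10 cmH2O (intrinsic PEEP = 10 − 9 = 1). Use total PEEP for the elastic gradient.
Pplat = PEEPtotal + Vt / Cstat = 10 + 480 / 24.0 = 10 + 20.0 = 30.0 cmH2O.

30.0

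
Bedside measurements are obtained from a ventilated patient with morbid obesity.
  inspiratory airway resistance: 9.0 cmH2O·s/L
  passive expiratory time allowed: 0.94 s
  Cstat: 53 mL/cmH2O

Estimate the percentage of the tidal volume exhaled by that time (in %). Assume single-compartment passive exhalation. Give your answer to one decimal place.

τ = R × C = 9.0 × 53 mL/cmH2O = 9.0 × 0.053 L/cmH2O = 0.477 s.
Passive exhalation: V(t)/V₀ = e^(−t/τ) = e^(−0.94/0.477) = 0.1394.
Fraction exhaled = 1 − 0.1394 = 0.8606 → 86.06%.

86.1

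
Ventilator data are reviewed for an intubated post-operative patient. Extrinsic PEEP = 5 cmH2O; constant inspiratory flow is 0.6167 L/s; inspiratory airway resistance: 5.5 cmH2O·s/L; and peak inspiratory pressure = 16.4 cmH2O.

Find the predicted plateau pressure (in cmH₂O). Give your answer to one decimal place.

Pplat = PIP − Raw × flow = 16.4 − 5.5 × 0.6167 = 16.4 − 3.392 = 13.008 cmH2O.

13.0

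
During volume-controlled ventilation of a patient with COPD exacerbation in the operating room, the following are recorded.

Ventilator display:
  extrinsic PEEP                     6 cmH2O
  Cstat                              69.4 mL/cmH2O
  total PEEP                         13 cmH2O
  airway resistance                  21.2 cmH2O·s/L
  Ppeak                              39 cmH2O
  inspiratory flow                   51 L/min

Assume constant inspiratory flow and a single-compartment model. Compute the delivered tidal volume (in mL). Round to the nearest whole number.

554

Flow: 51 L/min ÷ 60 = 0.85 L/s.
Total PEEP = 13 cmH2O (set 6 + intrinsic 7); this is the baseline alveolar pressure.
Equation of motion (constant flow): PIP = Vt/C + R·V̇ + PEEP.
Vt/C = PIP − R·V̇ − PEEP = 39 − 18.02 − 13 = 7.98 cmH2O.
Vt = C × 7.98 = 69.4 × 7.98 = 553.81 mL.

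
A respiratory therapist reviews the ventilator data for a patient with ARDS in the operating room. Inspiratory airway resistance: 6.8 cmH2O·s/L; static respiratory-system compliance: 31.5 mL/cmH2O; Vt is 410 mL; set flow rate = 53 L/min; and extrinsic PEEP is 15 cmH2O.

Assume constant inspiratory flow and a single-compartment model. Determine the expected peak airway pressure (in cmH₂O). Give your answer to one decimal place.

Flow: 53 L/min ÷ 60 = 0.8833 L/s.
Equation of motion (constant flow): PIP = Vt/C + R·V̇ + PEEP.
PIP = 410/31.5 + 6.8×0.8833 + 15 = 13.016 + 6.006 + 15 = 34.022 cmH2O.

34.0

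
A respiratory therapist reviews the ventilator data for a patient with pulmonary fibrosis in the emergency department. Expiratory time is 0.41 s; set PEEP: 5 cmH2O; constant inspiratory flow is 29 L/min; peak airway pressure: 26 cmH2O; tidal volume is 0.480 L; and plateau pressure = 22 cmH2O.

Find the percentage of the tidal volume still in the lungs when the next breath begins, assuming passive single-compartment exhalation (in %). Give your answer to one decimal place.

17.3

Flow: 29 L/min ÷ 60 = 0.4833 L/s.
R = (PIP − Pplat)/V̇ = (26 − 22) / 0.4833 = 4.0/0.4833 = 8.276 cmH2O·s/L.
C = Vt/(Pplat − PEEP) = 480.0 / (22 − 5) = 480.0/17.0 = 28.235 mL/cmH2O.
τ = R × C = 8.276 × 0.02824 L/cmH2O = 0.2337 s.
Fraction remaining at end-expiration = e^(−Te/τ) = e^(−0.41/0.2337) = 0.173 → 17.3%.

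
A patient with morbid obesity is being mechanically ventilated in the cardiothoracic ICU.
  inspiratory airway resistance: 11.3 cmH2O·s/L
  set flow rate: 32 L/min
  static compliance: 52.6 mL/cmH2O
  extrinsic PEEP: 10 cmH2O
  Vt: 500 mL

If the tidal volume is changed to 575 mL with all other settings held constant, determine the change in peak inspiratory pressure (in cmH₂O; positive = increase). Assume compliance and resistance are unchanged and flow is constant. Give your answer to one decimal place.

PIP = Vt/C + R·V̇ + PEEP (constant-flow equation of motion).
Only the elastic term changes: ΔPIP = ΔVt / C = (575 − 500) / 52.6 = 1.426 cmH2O.

1.4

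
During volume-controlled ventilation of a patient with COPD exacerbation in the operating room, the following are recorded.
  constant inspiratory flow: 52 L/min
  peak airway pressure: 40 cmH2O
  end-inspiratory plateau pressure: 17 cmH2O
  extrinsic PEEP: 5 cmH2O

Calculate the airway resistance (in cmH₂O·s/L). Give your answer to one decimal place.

Flow: 52 L/min ÷ 60 = 0.8667 L/s.
Raw = (PIP − Pplat) / flow = (40 − 17) / 0.8667 = 23.0 / 0.8667 = 26.537 cmH2O·s/L.

26.5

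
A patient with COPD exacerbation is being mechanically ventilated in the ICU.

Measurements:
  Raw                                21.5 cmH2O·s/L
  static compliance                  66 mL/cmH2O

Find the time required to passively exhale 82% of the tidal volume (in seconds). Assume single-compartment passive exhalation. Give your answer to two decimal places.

2.43

τ = R × C = 21.5 × 66 mL/cmH2O = 21.5 × 0.066 L/cmH2O = 1.419 s.
Exhaled fraction f = 1 − e^(−t/τ) → t = −τ·ln(1 − f) = −1.419·ln(0.18) = 2.433 s.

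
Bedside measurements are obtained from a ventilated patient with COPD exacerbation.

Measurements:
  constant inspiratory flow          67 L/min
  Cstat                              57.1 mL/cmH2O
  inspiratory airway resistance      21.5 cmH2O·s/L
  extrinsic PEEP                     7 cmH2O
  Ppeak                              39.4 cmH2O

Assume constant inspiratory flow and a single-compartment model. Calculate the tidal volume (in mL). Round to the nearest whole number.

Flow: 67 L/min ÷ 60 = 1.1167 L/s.
Equation of motion (constant flow): PIP = Vt/C + R·V̇ + PEEP.
Vt/C = PIP − R·V̇ − PEEP = 39.4 − 24.009 − 7 = 8.391 cmH2O.
Vt = C × 8.391 = 57.1 × 8.391 = 479.13 mL.

479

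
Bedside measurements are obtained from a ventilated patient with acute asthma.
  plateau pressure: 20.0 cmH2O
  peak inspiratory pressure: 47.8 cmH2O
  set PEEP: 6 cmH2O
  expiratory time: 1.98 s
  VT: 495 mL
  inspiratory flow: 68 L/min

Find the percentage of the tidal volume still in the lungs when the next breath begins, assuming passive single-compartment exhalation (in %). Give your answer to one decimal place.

Flow: 68 L/min ÷ 60 = 1.1333 L/s.
R = (PIP − Pplat)/V̇ = (47.8 − 20.0) / 1.1333 = 27.8/1.1333 = 24.53 cmH2O·s/L.
C = Vt/(Pplat − PEEP) = 495.0 / (20.0 − 6) = 495.0/14.0 = 35.357 mL/cmH2O.
τ = R × C = 24.53 × 0.03536 L/cmH2O = 0.8674 s.
Fraction remaining at end-expiration = e^(−Te/τ) = e^(−1.98/0.8674) = 0.102 → 10.2%.

10.2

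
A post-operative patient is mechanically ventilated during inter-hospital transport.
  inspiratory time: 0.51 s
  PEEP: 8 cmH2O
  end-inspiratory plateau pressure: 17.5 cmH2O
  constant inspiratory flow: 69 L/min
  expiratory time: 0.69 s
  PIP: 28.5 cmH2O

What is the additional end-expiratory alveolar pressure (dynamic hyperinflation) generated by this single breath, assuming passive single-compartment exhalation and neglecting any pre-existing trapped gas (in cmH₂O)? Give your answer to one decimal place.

3.0

Flow: 69 L/min ÷ 60 = 1.15 L/s.
Vt = flow × Ti = 1.15 L/s × 0.51 s × 1000 mL/L = 586.5 mL.
R = (PIP − Pplat)/V̇ = (28.5 − 17.5) / 1.15 = 11.0/1.15 = 9.565 cmH2O·s/L.
C = Vt/(Pplat − PEEP) = 586.5 / (17.5 − 8) = 586.5/9.5 = 61.737 mL/cmH2O.
τ = R × C = 9.565 × 0.06174 L/cmH2O = 0.5905 s.
Fraction remaining = e^(−Te/τ) = e^(−0.69/0.5905) = 0.3108; trapped volume = 586.5 × 0.3108 = 182.28 mL.
Additional alveolar pressure from trapping ≈ V_trapped / C = 182.28 / 61.737 = 2.953 cmH2O.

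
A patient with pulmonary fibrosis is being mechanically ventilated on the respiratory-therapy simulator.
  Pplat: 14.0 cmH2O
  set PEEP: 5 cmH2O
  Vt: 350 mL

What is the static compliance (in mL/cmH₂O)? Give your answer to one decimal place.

Cstat = Vt / (Pplat − PEEP) = 350 / (14.0 − 5) = 350 / 9.0 = 38.889 mL/cmH2O.

38.9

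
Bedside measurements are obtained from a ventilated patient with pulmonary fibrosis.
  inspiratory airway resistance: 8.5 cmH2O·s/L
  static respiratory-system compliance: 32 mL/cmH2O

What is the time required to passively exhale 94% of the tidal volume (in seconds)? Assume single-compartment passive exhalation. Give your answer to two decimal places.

0.77

τ = R × C = 8.5 × 32 mL/cmH2O = 8.5 × 0.032 L/cmH2O = 0.272 s.
Exhaled fraction f = 1 − e^(−t/τ) → t = −τ·ln(1 − f) = −0.272·ln(0.06) = 0.7652 s.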